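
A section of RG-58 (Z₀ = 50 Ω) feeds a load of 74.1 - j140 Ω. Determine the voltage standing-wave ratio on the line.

VSWR ≈ 7.31

Γ = (Z_L − Z_0)/(Z_L + Z_0) = (24.1 − j140)/(124.1 − j140)
|Γ| = 142/187 = 0.759
VSWR = (1 + |Γ|)/(1 − |Γ|) = 1.76/0.241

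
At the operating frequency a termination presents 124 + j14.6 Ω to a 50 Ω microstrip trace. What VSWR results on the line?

VSWR ≈ 2.52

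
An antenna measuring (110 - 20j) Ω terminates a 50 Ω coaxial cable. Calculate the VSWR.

Γ = (Z_L − Z_0)/(Z_L + Z_0) = (60 − j20)/(160 − j20)
|Γ| = 63.2/161 = 0.392
VSWR = (1 + |Γ|)/(1 − |Γ|) = 1.39/0.608

VSWR ≈ 2.29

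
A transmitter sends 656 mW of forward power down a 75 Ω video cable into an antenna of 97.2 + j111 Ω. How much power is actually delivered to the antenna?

P_delivered ≈ 456 mW

|Γ| = |(22.2 + j111)/(172.2 + j111)| = 0.553
|Γ|² = 0.305
P_refl = |Γ|²·P_inc = 200 mW, P_del = (1 − |Γ|²)·P_inc = 456 mW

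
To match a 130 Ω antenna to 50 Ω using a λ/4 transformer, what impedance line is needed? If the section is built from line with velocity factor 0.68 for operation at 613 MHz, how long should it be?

Z_qwt ≈ 80.6 Ω; length ≈ 8.32 cm

Z_qwt = √(Z_0·R_L) = √(50 × 130) = √6500
λ = 0.68·c/f = 0.333 m, so l = λ/4 = 0.0832 m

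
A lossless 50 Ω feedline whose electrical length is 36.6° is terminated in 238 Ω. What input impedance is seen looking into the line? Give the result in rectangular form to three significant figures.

Z_in ≈ 27.4 − j59.6 Ω

tan(βl) = tan(36.6°) = 0.743
Z_in = Z_0·(Z_L + jZ_0·tanβl)/(Z_0 + jZ_L·tanβl)
     = 50·(238 + j37.1)/(50 + j177)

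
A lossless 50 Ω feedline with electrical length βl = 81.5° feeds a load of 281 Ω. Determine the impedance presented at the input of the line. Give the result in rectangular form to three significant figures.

Z_in ≈ 9.09 − j7.23 Ω

tan(βl) = tan(81.5°) = 6.69
Z_in = Z_0·(Z_L + jZ_0·tanβl)/(Z_0 + jZ_L·tanβl)
     = 50·(281 + j335)/(50 + j1880)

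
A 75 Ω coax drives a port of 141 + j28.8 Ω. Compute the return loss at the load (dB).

Γ = (66 + j28.8)/(216 + j28.8), |Γ| = 0.33
RL = −20·log₁₀|Γ| = −20·log₁₀(0.33)

RL ≈ 9.62 dB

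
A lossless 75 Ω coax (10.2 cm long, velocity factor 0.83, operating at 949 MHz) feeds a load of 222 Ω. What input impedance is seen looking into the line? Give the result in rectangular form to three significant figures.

λ = v/f = 0.83·c / 949 MHz = 0.262 m
βl = 2π·l/λ = 2π × 0.389 = 140°
tan(βl) = tan(140°) = -0.841
Z_in = Z_0·(Z_L + jZ_0·tanβl)/(Z_0 + jZ_L·tanβl)
     = 75·(222 − j63)/(75 − j187)

Z_in ≈ 52.7 + j68 Ω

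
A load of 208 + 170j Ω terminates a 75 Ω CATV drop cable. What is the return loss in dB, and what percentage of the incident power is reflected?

RL ≈ 3.69 dB; 42.7% of incident power reflected

Γ = (133 + j170)/(283 + j170), |Γ| = 0.654
RL = −20·log₁₀(0.654) = 3.69 dB
P_refl/P_inc = |Γ|² = 0.427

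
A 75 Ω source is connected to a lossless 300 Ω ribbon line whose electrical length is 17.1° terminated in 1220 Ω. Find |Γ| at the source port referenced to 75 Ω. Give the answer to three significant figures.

|Γ| ≈ 0.875

tan(βl) = 0.308
Z_in = Z_0·(Z_L + jZ_0·tanβl)/(Z_0 + jZ_L·tanβl) = 521 − j559 Ω
Γ_s = (Z_in − Z_s)/(Z_in + Z_s) = (446 − j559)/(596 − j559), |Γ_s| = 0.875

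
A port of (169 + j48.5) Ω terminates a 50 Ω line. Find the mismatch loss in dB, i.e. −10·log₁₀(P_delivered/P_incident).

mismatch loss ≈ 1.73 dB

Γ = (119 + j48.5)/(219 + j48.5), |Γ| = 0.573
|Γ|² = 0.328, so P_del/P_inc = 1 − |Γ|² = 0.672
ML = −10·log₁₀(1 − |Γ|²)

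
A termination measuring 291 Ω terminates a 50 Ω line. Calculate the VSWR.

VSWR ≈ 5.82

Γ = (291 − 50)/(291 + 50) = 0.707
VSWR = (1 + 0.707)/(1 − 0.707)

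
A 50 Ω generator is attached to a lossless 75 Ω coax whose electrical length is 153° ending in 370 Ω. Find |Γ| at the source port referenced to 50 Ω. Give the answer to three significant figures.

|Γ| ≈ 0.736

tan(βl) = -0.51
Z_in = Z_0·(Z_L + jZ_0·tanβl)/(Z_0 + jZ_L·tanβl) = 63.7 + j122 Ω
Γ_s = (Z_in − Z_s)/(Z_in + Z_s) = (13.7 + j122)/(114 + j122), |Γ_s| = 0.736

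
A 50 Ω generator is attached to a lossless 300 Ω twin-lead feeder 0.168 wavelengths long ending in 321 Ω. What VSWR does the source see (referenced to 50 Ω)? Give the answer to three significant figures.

βl = 2π × 0.168 = 60.5°
tan(βl) = 1.77
Z_in = Z_0·(Z_L + jZ_0·tanβl)/(Z_0 + jZ_L·tanβl) = 289 − j16.8 Ω
Γ_s = (Z_in − Z_s)/(Z_in + Z_s) = (239 − j16.8)/(339 − j16.8), |Γ_s| = 0.706
VSWR = (1 + |Γ_s|)/(1 − |Γ_s|)

VSWR ≈ 5.81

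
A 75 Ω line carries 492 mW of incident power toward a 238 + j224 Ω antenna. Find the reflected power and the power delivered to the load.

|Γ| = |(163 + j224)/(313 + j224)| = 0.72
|Γ|² = 0.518
P_refl = |Γ|²·P_inc = 255 mW, P_del = (1 − |Γ|²)·P_inc = 237 mW

P_reflected ≈ 255 mW; P_delivered ≈ 237 mW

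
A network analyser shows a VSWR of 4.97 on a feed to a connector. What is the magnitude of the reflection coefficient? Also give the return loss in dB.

|Γ| = (S − 1)/(S + 1) = (4.97 − 1)/(4.97 + 1) = 3.97/5.97
RL = −20·log₁₀|Γ| = −20·log₁₀(0.665)

|Γ| ≈ 0.665; return loss ≈ 3.54 dB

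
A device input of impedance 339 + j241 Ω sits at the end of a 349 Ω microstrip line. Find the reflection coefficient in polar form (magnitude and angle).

Γ ≈ 0.331 ∠ 73.1°

Γ = (Z_L − Z_0)/(Z_L + Z_0) = (-10 + j241)/(688 + j241)
|Γ| = 241/729 = 0.331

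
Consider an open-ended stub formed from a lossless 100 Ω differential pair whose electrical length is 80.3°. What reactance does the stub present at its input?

X_in ≈ -17.1 Ω (capacitive)

tan(βl) = 5.85
For an open-ended stub, Z_in = −jZ_0·cot(βl) = −jZ_0/tan(βl)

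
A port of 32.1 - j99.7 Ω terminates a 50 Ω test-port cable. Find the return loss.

Γ = (-17.9 − j99.7)/(82.1 − j99.7), |Γ| = 0.784
RL = −20·log₁₀|Γ| = −20·log₁₀(0.784)

RL ≈ 2.11 dB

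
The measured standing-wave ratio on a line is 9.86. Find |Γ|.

|Γ| ≈ 0.816

|Γ| = (S − 1)/(S + 1) = (9.86 − 1)/(9.86 + 1) = 8.86/10.9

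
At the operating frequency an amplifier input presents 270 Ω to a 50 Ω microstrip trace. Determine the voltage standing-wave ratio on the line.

Γ = (270 − 50)/(270 + 50) = 0.688
VSWR = (1 + 0.688)/(1 − 0.688)

VSWR ≈ 5.4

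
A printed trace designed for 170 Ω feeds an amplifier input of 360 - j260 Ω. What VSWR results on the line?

VSWR ≈ 3.4

Γ = (Z_L − Z_0)/(Z_L + Z_0) = (190 − j260)/(530 − j260)
|Γ| = 322/590 = 0.545
VSWR = (1 + |Γ|)/(1 − |Γ|) = 1.55/0.455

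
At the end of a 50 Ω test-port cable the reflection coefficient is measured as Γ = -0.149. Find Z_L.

Z_L = Z_0·(1 + Γ)/(1 − Γ) = 50·(0.851)/(1.15)

Z_L ≈ 37 Ω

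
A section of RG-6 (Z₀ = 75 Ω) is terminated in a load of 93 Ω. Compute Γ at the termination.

Γ = 0.107

Γ = (Z_L − Z_0)/(Z_L + Z_0) = (93 − 75)/(93 + 75) = 18/168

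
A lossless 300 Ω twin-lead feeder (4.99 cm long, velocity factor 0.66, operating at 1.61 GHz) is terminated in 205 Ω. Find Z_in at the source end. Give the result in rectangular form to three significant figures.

Z_in ≈ 246 − j88.8 Ω

λ = v/f = 0.66·c / 1.61 GHz = 0.123 m
βl = 2π·l/λ = 2π × 0.406 = 146°
tan(βl) = tan(146°) = -0.673
Z_in = Z_0·(Z_L + jZ_0·tanβl)/(Z_0 + jZ_L·tanβl)
     = 300·(205 − j202)/(300 − j138)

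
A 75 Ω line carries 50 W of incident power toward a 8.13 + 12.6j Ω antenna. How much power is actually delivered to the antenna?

|Γ| = |(-66.87 + j12.6)/(83.13 + j12.6)| = 0.809
|Γ|² = 0.655
P_refl = |Γ|²·P_inc = 32.7 W, P_del = (1 − |Γ|²)·P_inc = 17.3 W

P_delivered ≈ 17.3 W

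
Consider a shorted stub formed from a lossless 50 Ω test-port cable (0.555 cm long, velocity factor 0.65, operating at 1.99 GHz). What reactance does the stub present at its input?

λ = v/f = 0.65·c / 1.99 GHz = 0.098 m
βl = 2π·l/λ = 2π × 0.0566 = 20.4°
tan(βl) = 0.372
For a shorted stub, Z_in = jZ_0·tan(βl)

X_in ≈ 18.6 Ω (inductive)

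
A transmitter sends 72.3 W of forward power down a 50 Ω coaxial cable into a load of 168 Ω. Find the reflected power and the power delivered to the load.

P_reflected ≈ 21.2 W; P_delivered ≈ 51.1 W

Γ = (168 − 50)/(168 + 50) = 0.541
|Γ|² = 0.293
P_refl = |Γ|²·P_inc = 21.2 W, P_del = (1 − |Γ|²)·P_inc = 51.1 W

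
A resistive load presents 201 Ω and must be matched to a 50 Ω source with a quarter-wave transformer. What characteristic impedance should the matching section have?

Z_qwt ≈ 100 Ω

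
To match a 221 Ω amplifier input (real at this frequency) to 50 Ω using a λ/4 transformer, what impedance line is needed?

Z_qwt ≈ 105 Ω

Z_qwt = √(Z_0·R_L) = √(50 × 221) = √11050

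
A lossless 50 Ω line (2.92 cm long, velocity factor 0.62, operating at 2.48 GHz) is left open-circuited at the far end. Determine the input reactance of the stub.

X_in ≈ 59.9 Ω (inductive)

λ = v/f = 0.62·c / 2.48 GHz = 0.075 m
βl = 2π·l/λ = 2π × 0.389 = 140°
tan(βl) = -0.834
For an open-circuited stub, Z_in = −jZ_0·cot(βl) = −jZ_0/tan(βl)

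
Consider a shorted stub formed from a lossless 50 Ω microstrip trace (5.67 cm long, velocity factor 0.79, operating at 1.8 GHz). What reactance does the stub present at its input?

λ = v/f = 0.79·c / 1.8 GHz = 0.132 m
βl = 2π·l/λ = 2π × 0.431 = 155°
tan(βl) = -0.466
For a shorted stub, Z_in = jZ_0·tan(βl)

X_in ≈ -23.3 Ω (capacitive)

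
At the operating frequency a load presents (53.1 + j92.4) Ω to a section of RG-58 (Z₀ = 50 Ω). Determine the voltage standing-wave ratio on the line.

Γ = (Z_L − Z_0)/(Z_L + Z_0) = (3.1 + j92.4)/(103.1 + j92.4)
|Γ| = 92.5/138 = 0.668
VSWR = (1 + |Γ|)/(1 − |Γ|) = 1.67/0.332

VSWR ≈ 5.02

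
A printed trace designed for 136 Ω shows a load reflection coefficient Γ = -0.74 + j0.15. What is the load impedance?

Z_L = Z_0·(1 + Γ)/(1 − Γ) = 136·(0.26 + j0.15)/(1.74 − j0.15)

Z_L ≈ 19.2 + j13.4 Ω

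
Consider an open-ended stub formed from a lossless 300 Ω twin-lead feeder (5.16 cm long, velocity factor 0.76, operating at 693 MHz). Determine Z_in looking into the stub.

Z_in ≈ −j199 Ω

λ = v/f = 0.76·c / 693 MHz = 0.329 m
βl = 2π·l/λ = 2π × 0.157 = 56.5°
tan(βl) = 1.51
For an open-ended stub, Z_in = −jZ_0·cot(βl) = −jZ_0/tan(βl)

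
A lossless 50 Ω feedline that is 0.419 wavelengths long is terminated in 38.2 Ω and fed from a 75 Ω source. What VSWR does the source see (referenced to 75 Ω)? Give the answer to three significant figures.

βl = 2π × 0.419 = 151°
tan(βl) = -0.558
Z_in = Z_0·(Z_L + jZ_0·tanβl)/(Z_0 + jZ_L·tanβl) = 42.4 − j9.83 Ω
Γ_s = (Z_in − Z_s)/(Z_in + Z_s) = (-32.6 − j9.83)/(117 − j9.83), |Γ_s| = 0.289
VSWR = (1 + |Γ_s|)/(1 − |Γ_s|)

VSWR ≈ 1.81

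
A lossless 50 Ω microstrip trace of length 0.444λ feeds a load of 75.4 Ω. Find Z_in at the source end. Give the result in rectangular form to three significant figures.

Z_in ≈ 65.5 + j17.9 Ω

βl = 2π × 0.444 = 160°
tan(βl) = tan(160°) = -0.367
Z_in = Z_0·(Z_L + jZ_0·tanβl)/(Z_0 + jZ_L·tanβl)
     = 50·(75.4 − j18.4)/(50 − j27.7)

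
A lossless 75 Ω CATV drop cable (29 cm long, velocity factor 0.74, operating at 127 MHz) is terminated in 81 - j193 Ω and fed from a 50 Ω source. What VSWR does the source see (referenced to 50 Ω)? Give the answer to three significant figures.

λ = v/f = 0.74·c / 127 MHz = 1.75 m
βl = 2π·l/λ = 2π × 0.166 = 59.7°
tan(βl) = 1.71
Z_in = Z_0·(Z_L + jZ_0·tanβl)/(Z_0 + jZ_L·tanβl) = 9.75 − j15.3 Ω
Γ_s = (Z_in − Z_s)/(Z_in + Z_s) = (-40.2 − j15.3)/(59.8 − j15.3), |Γ_s| = 0.698
VSWR = (1 + |Γ_s|)/(1 − |Γ_s|)

VSWR ≈ 5.62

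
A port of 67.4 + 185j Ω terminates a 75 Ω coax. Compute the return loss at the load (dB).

RL ≈ 2.01 dB

Γ = (-7.6 + j185)/(142.4 + j185), |Γ| = 0.793
RL = −20·log₁₀|Γ| = −20·log₁₀(0.793)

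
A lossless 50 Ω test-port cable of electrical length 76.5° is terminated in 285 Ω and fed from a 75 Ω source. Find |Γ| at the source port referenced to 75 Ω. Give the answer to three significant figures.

tan(βl) = 4.17
Z_in = Z_0·(Z_L + jZ_0·tanβl)/(Z_0 + jZ_L·tanβl) = 9.26 − j11.6 Ω
Γ_s = (Z_in − Z_s)/(Z_in + Z_s) = (-65.7 − j11.6)/(84.3 − j11.6), |Γ_s| = 0.785

|Γ| ≈ 0.785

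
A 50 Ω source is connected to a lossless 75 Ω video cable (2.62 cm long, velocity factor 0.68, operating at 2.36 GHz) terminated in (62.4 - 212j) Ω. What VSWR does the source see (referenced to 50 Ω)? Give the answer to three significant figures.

λ = v/f = 0.68·c / 2.36 GHz = 0.0864 m
βl = 2π·l/λ = 2π × 0.303 = 109°
tan(βl) = -2.89
Z_in = Z_0·(Z_L + jZ_0·tanβl)/(Z_0 + jZ_L·tanβl) = 10.2 + j56.4 Ω
Γ_s = (Z_in − Z_s)/(Z_in + Z_s) = (-39.8 + j56.4)/(60.2 + j56.4), |Γ_s| = 0.837
VSWR = (1 + |Γ_s|)/(1 − |Γ_s|)

VSWR ≈ 11.2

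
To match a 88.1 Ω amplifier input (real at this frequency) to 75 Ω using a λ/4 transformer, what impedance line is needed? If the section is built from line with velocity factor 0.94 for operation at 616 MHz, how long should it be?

Z_qwt = √(Z_0·R_L) = √(75 × 88.1) = √6608
λ = 0.94·c/f = 0.458 m, so l = λ/4 = 0.114 m

Z_qwt ≈ 81.3 Ω; length ≈ 11.4 cm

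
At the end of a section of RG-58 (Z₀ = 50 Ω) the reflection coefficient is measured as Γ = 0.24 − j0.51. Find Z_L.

Z_L ≈ 40.7 − j60.9 Ω

Z_L = Z_0·(1 + Γ)/(1 − Γ) = 50·(1.24 − j0.51)/(0.76 + j0.51)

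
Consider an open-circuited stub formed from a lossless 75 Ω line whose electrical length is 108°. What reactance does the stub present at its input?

tan(βl) = -3.08
For an open-circuited stub, Z_in = −jZ_0·cot(βl) = −jZ_0/tan(βl)

X_in ≈ 24.4 Ω (inductive)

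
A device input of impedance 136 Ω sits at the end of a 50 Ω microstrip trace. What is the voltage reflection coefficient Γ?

Γ = 0.462

Γ = (Z_L − Z_0)/(Z_L + Z_0) = (136 − 50)/(136 + 50) = 86/186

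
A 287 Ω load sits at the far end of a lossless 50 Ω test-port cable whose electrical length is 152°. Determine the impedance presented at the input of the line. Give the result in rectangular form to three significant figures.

tan(βl) = tan(152°) = -0.532
Z_in = Z_0·(Z_L + jZ_0·tanβl)/(Z_0 + jZ_L·tanβl)
     = 50·(287 − j26.6)/(50 − j153)

Z_in ≈ 35.7 + j82.3 Ω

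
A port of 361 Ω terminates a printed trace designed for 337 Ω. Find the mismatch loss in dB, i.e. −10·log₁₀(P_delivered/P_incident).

Γ = (361 − 337)/(361 + 337) = 0.0344
|Γ|² = 0.00118, so P_del/P_inc = 1 − |Γ|² = 0.999
ML = −10·log₁₀(1 − |Γ|²)

mismatch loss ≈ 0.00514 dB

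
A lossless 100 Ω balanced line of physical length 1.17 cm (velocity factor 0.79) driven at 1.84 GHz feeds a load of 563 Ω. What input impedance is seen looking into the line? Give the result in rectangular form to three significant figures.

λ = v/f = 0.79·c / 1.84 GHz = 0.129 m
βl = 2π·l/λ = 2π × 0.0908 = 32.7°
tan(βl) = tan(32.7°) = 0.642
Z_in = Z_0·(Z_L + jZ_0·tanβl)/(Z_0 + jZ_L·tanβl)
     = 100·(563 + j64.2)/(100 + j361)

Z_in ≈ 56.5 − j140 Ω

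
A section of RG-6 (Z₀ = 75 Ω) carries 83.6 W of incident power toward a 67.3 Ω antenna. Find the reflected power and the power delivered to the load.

P_reflected ≈ 0.245 W; P_delivered ≈ 83.4 W

Γ = (67.3 − 75)/(67.3 + 75) = -0.0541
|Γ|² = 0.00293
P_refl = |Γ|²·P_inc = 0.245 W, P_del = (1 − |Γ|²)·P_inc = 83.4 W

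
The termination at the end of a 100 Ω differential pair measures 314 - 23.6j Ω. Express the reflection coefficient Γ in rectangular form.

Γ ≈ 0.518 − j0.0274

Γ = (Z_L − Z_0)/(Z_L + Z_0) = (214 − j23.6)/(414 − j23.6)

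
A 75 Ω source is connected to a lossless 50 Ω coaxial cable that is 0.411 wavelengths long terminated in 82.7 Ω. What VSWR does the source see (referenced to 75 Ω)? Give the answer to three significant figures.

VSWR ≈ 1.65

βl = 2π × 0.411 = 148°
tan(βl) = -0.626
Z_in = Z_0·(Z_L + jZ_0·tanβl)/(Z_0 + jZ_L·tanβl) = 55.6 + j26.2 Ω
Γ_s = (Z_in − Z_s)/(Z_in + Z_s) = (-19.4 + j26.2)/(131 + j26.2), |Γ_s| = 0.245
VSWR = (1 + |Γ_s|)/(1 − |Γ_s|)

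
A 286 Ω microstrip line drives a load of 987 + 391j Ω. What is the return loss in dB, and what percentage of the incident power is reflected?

RL ≈ 4.4 dB; 36.3% of incident power reflected

Γ = (701 + j391)/(1273 + j391), |Γ| = 0.603
RL = −20·log₁₀(0.603) = 4.4 dB
P_refl/P_inc = |Γ|² = 0.363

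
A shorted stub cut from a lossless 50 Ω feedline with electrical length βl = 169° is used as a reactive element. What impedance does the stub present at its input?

Z_in ≈ −j9.72 Ω

tan(βl) = -0.194
For a shorted stub, Z_in = jZ_0·tan(βl)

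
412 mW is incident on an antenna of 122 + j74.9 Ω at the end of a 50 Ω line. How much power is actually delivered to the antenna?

P_delivered ≈ 286 mW

|Γ| = |(72 + j74.9)/(172 + j74.9)| = 0.554
|Γ|² = 0.307
P_refl = |Γ|²·P_inc = 126 mW, P_del = (1 − |Γ|²)·P_inc = 286 mW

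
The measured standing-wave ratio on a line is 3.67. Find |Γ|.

|Γ| ≈ 0.572

|Γ| = (S − 1)/(S + 1) = (3.67 − 1)/(3.67 + 1) = 2.67/4.67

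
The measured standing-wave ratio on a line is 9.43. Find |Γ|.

|Γ| = (S − 1)/(S + 1) = (9.43 − 1)/(9.43 + 1) = 8.43/10.4

|Γ| ≈ 0.808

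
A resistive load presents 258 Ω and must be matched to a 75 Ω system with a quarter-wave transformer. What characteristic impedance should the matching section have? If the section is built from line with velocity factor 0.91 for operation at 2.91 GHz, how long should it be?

Z_qwt = √(Z_0·R_L) = √(75 × 258) = √19350
λ = 0.91·c/f = 0.0938 m, so l = λ/4 = 0.0235 m

Z_qwt ≈ 139 Ω; length ≈ 2.35 cm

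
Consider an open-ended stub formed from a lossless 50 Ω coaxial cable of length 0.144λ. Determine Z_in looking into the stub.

βl = 2π × 0.144 = 51.8°
tan(βl) = 1.27
For an open-ended stub, Z_in = −jZ_0·cot(βl) = −jZ_0/tan(βl)

Z_in ≈ −j39.3 Ω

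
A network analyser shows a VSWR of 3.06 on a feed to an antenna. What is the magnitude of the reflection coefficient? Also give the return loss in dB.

|Γ| ≈ 0.507; return loss ≈ 5.89 dB

|Γ| = (S − 1)/(S + 1) = (3.06 − 1)/(3.06 + 1) = 2.06/4.06
RL = −20·log₁₀|Γ| = −20·log₁₀(0.507)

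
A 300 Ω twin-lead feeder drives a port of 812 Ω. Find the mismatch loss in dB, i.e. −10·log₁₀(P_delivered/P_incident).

mismatch loss ≈ 1.03 dB

Γ = (812 − 300)/(812 + 300) = 0.46
|Γ|² = 0.212, so P_del/P_inc = 1 − |Γ|² = 0.788
ML = −10·log₁₀(1 − |Γ|²)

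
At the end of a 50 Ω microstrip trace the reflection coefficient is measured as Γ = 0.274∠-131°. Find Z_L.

Z_L = Z_0·(1 + Γ)/(1 − Γ) = 50·(0.82 − j0.207)/(1.18 + j0.207)

Z_L ≈ 32.2 − j14.4 Ω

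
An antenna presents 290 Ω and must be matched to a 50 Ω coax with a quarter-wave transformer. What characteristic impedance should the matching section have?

Z_qwt ≈ 120 Ω

Z_qwt = √(Z_0·R_L) = √(50 × 290) = √14500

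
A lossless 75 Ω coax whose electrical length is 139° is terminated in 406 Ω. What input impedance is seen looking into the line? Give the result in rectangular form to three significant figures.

Z_in ≈ 30.8 + j79.7 Ω

tan(βl) = tan(139°) = -0.869
Z_in = Z_0·(Z_L + jZ_0·tanβl)/(Z_0 + jZ_L·tanβl)
     = 75·(406 − j65.2)/(75 − j353)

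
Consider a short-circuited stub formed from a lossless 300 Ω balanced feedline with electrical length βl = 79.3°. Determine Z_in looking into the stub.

Z_in ≈ +j1590 Ω

tan(βl) = 5.29
For a short-circuited stub, Z_in = jZ_0·tan(βl)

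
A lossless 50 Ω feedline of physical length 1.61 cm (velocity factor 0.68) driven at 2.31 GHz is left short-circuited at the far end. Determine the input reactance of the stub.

X_in ≈ 110 Ω (inductive)

λ = v/f = 0.68·c / 2.31 GHz = 0.0883 m
βl = 2π·l/λ = 2π × 0.182 = 65.6°
tan(βl) = 2.21
For a short-circuited stub, Z_in = jZ_0·tan(βl)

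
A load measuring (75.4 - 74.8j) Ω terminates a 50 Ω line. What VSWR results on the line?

Γ = (Z_L − Z_0)/(Z_L + Z_0) = (25.4 − j74.8)/(125.4 − j74.8)
|Γ| = 79/146 = 0.541
VSWR = (1 + |Γ|)/(1 − |Γ|) = 1.54/0.459

VSWR ≈ 3.36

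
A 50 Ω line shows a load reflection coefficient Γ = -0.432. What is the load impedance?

Z_L ≈ 19.8 Ω

Z_L = Z_0·(1 + Γ)/(1 − Γ) = 50·(0.568)/(1.43)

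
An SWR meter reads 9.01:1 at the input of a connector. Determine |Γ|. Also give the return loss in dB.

|Γ| = (S − 1)/(S + 1) = (9.01 − 1)/(9.01 + 1) = 8.01/10
RL = −20·log₁₀|Γ| = −20·log₁₀(0.8)

|Γ| ≈ 0.8; return loss ≈ 1.94 dB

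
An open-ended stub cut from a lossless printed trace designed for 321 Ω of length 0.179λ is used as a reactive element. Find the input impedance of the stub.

βl = 2π × 0.179 = 64.4°
tan(βl) = 2.09
For an open-ended stub, Z_in = −jZ_0·cot(βl) = −jZ_0/tan(βl)

Z_in ≈ −j154 Ω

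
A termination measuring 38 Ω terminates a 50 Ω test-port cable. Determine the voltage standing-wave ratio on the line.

Γ = (38 − 50)/(38 + 50) = -0.136
VSWR = (1 + 0.136)/(1 − 0.136)

VSWR ≈ 1.32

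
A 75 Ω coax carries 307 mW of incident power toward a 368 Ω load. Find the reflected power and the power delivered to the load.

Γ = (368 − 75)/(368 + 75) = 0.661
|Γ|² = 0.437
P_refl = |Γ|²·P_inc = 134 mW, P_del = (1 − |Γ|²)·P_inc = 173 mW

P_reflected ≈ 134 mW; P_delivered ≈ 173 mW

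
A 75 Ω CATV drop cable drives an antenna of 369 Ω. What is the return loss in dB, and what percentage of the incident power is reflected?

Γ = (369 − 75)/(369 + 75) = 0.662
RL = −20·log₁₀(0.662) = 3.58 dB
P_refl/P_inc = |Γ|² = 0.438

RL ≈ 3.58 dB; 43.8% of incident power reflected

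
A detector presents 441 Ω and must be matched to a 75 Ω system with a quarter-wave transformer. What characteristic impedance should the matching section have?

Z_qwt ≈ 182 Ω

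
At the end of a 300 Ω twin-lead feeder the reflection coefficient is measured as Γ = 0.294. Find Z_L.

Z_L ≈ 550 Ω

Z_L = Z_0·(1 + Γ)/(1 − Γ) = 300·(1.29)/(0.706)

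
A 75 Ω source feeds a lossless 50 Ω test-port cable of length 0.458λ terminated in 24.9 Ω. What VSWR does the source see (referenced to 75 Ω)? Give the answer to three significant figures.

VSWR ≈ 2.92

βl = 2π × 0.458 = 165°
tan(βl) = -0.27
Z_in = Z_0·(Z_L + jZ_0·tanβl)/(Z_0 + jZ_L·tanβl) = 26.2 − j9.98 Ω
Γ_s = (Z_in − Z_s)/(Z_in + Z_s) = (-48.8 − j9.98)/(101 − j9.98), |Γ_s| = 0.489
VSWR = (1 + |Γ_s|)/(1 − |Γ_s|)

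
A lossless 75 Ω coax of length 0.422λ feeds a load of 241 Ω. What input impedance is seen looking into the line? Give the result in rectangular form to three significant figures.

βl = 2π × 0.422 = 152°
tan(βl) = tan(152°) = -0.534
Z_in = Z_0·(Z_L + jZ_0·tanβl)/(Z_0 + jZ_L·tanβl)
     = 75·(241 − j40)/(75 − j129)

Z_in ≈ 78.6 + j94.7 Ω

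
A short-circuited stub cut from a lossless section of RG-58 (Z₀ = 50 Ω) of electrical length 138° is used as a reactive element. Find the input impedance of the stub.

tan(βl) = -0.9
For a short-circuited stub, Z_in = jZ_0·tan(βl)

Z_in ≈ −j45 Ω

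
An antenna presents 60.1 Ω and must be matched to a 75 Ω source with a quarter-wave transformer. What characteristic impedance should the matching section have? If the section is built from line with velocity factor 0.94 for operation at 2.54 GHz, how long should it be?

Z_qwt = √(Z_0·R_L) = √(75 × 60.1) = √4508
λ = 0.94·c/f = 0.111 m, so l = λ/4 = 0.0278 m

Z_qwt ≈ 67.1 Ω; length ≈ 2.78 cm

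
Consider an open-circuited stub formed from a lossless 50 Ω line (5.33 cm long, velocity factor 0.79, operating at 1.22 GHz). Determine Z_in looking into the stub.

Z_in ≈ +j7.72 Ω

λ = v/f = 0.79·c / 1.22 GHz = 0.194 m
βl = 2π·l/λ = 2π × 0.274 = 98.8°
tan(βl) = -6.48
For an open-circuited stub, Z_in = −jZ_0·cot(βl) = −jZ_0/tan(βl)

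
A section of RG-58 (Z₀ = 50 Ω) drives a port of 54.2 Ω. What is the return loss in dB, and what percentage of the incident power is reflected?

RL ≈ 27.9 dB; 0.162% of incident power reflected

Γ = (54.2 − 50)/(54.2 + 50) = 0.0403
RL = −20·log₁₀(0.0403) = 27.9 dB
P_refl/P_inc = |Γ|² = 0.00162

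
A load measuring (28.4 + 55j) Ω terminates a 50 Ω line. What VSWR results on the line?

Γ = (Z_L − Z_0)/(Z_L + Z_0) = (-21.6 + j55)/(78.4 + j55)
|Γ| = 59.1/95.8 = 0.617
VSWR = (1 + |Γ|)/(1 − |Γ|) = 1.62/0.383

VSWR ≈ 4.22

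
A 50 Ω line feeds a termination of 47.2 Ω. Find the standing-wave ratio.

Γ = (47.2 − 50)/(47.2 + 50) = -0.0288
VSWR = (1 + 0.0288)/(1 − 0.0288)

VSWR ≈ 1.06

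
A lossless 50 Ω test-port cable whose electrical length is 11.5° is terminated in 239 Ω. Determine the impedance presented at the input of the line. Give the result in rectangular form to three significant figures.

Z_in ≈ 128 − j114 Ω

tan(βl) = tan(11.5°) = 0.203
Z_in = Z_0·(Z_L + jZ_0·tanβl)/(Z_0 + jZ_L·tanβl)
     = 50·(239 + j10.2)/(50 + j48.6)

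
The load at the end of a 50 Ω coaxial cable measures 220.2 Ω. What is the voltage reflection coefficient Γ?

Γ = (Z_L − Z_0)/(Z_L + Z_0) = (220.2 − 50)/(220.2 + 50) = 170.2/270.2

Γ = 0.63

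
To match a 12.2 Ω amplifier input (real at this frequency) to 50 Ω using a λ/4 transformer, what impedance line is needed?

Z_qwt = √(Z_0·R_L) = √(50 × 12.2) = √610

Z_qwt ≈ 24.7 Ω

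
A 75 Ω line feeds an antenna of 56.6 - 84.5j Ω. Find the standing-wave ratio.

VSWR ≈ 3.47

Γ = (Z_L − Z_0)/(Z_L + Z_0) = (-18.4 − j84.5)/(131.6 − j84.5)
|Γ| = 86.5/156 = 0.553
VSWR = (1 + |Γ|)/(1 − |Γ|) = 1.55/0.447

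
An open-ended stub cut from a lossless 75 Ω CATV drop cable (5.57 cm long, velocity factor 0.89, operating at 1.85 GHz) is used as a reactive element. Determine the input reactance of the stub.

X_in ≈ 86.1 Ω (inductive)

λ = v/f = 0.89·c / 1.85 GHz = 0.144 m
βl = 2π·l/λ = 2π × 0.386 = 139°
tan(βl) = -0.871
For an open-ended stub, Z_in = −jZ_0·cot(βl) = −jZ_0/tan(βl)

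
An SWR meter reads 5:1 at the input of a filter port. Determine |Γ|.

|Γ| = (S − 1)/(S + 1) = (5 − 1)/(5 + 1) = 4/6

|Γ| ≈ 0.667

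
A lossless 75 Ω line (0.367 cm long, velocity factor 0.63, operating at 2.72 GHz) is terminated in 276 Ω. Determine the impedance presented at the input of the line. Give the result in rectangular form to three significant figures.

Z_in ≈ 118 − j124 Ω

λ = v/f = 0.63·c / 2.72 GHz = 0.0695 m
βl = 2π·l/λ = 2π × 0.0528 = 19°
tan(βl) = tan(19°) = 0.345
Z_in = Z_0·(Z_L + jZ_0·tanβl)/(Z_0 + jZ_L·tanβl)
     = 75·(276 + j25.8)/(75 + j95.1)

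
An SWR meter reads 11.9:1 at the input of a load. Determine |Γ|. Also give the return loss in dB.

|Γ| = (S − 1)/(S + 1) = (11.9 − 1)/(11.9 + 1) = 10.9/12.9
RL = −20·log₁₀|Γ| = −20·log₁₀(0.845)

|Γ| ≈ 0.845; return loss ≈ 1.46 dB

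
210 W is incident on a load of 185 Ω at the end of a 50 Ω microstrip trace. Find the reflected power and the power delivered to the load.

Γ = (185 − 50)/(185 + 50) = 0.574
|Γ|² = 0.33
P_refl = |Γ|²·P_inc = 69.3 W, P_del = (1 − |Γ|²)·P_inc = 141 W

P_reflected ≈ 69.3 W; P_delivered ≈ 141 W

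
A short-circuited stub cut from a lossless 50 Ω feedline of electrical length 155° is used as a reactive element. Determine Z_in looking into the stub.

tan(βl) = -0.466
For a short-circuited stub, Z_in = jZ_0·tan(βl)

Z_in ≈ −j23.3 Ω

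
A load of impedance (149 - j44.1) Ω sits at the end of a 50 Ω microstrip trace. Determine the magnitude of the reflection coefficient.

|Γ| ≈ 0.532

Γ = (Z_L − Z_0)/(Z_L + Z_0) = (99 − j44.1)/(199 − j44.1)
|Γ| = 108/204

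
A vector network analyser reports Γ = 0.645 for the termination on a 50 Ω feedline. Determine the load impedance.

Z_L ≈ 232 Ω

Z_L = Z_0·(1 + Γ)/(1 − Γ) = 50·(1.65)/(0.355)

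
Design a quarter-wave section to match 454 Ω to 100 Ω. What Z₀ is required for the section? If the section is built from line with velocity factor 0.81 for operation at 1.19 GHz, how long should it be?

Z_qwt = √(Z_0·R_L) = √(100 × 454) = √45400
λ = 0.81·c/f = 0.204 m, so l = λ/4 = 0.0511 m

Z_qwt ≈ 213 Ω; length ≈ 5.11 cm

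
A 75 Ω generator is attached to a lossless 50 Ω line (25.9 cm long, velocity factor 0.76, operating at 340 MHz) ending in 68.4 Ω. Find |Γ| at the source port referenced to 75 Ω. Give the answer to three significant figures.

λ = v/f = 0.76·c / 340 MHz = 0.671 m
βl = 2π·l/λ = 2π × 0.386 = 139°
tan(βl) = -0.868
Z_in = Z_0·(Z_L + jZ_0·tanβl)/(Z_0 + jZ_L·tanβl) = 49.8 + j15.7 Ω
Γ_s = (Z_in − Z_s)/(Z_in + Z_s) = (-25.2 + j15.7)/(125 + j15.7), |Γ_s| = 0.236

|Γ| ≈ 0.236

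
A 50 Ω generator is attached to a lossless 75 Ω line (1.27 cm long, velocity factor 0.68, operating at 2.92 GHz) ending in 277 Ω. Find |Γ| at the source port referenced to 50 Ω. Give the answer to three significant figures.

λ = v/f = 0.68·c / 2.92 GHz = 0.0699 m
βl = 2π·l/λ = 2π × 0.182 = 65.4°
tan(βl) = 2.19
Z_in = Z_0·(Z_L + jZ_0·tanβl)/(Z_0 + jZ_L·tanβl) = 24.2 − j31.3 Ω
Γ_s = (Z_in − Z_s)/(Z_in + Z_s) = (-25.8 − j31.3)/(74.2 − j31.3), |Γ_s| = 0.504

|Γ| ≈ 0.504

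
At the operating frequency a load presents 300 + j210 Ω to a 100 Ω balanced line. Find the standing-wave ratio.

VSWR ≈ 4.59

Γ = (Z_L − Z_0)/(Z_L + Z_0) = (200 + j210)/(400 + j210)
|Γ| = 290/452 = 0.642
VSWR = (1 + |Γ|)/(1 − |Γ|) = 1.64/0.358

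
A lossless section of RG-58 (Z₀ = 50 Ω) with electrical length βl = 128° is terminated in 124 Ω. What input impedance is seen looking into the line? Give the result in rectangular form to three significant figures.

Z_in ≈ 29.5 + j29.8 Ω

tan(βl) = tan(128°) = -1.28
Z_in = Z_0·(Z_L + jZ_0·tanβl)/(Z_0 + jZ_L·tanβl)
     = 50·(124 − j64)/(50 − j159)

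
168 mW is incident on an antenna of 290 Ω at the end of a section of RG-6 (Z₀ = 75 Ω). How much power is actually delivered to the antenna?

P_delivered ≈ 110 mW

Γ = (290 − 75)/(290 + 75) = 0.589
|Γ|² = 0.347
P_refl = |Γ|²·P_inc = 58.3 mW, P_del = (1 − |Γ|²)·P_inc = 110 mW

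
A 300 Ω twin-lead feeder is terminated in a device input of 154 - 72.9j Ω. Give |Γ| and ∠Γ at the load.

Γ ≈ 0.355 ∠ -144°

Γ = (Z_L − Z_0)/(Z_L + Z_0) = (-146 − j72.9)/(454 − j72.9)
|Γ| = 163/460 = 0.355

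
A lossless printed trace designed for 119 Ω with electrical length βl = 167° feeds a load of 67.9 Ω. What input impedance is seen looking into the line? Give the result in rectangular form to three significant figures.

tan(βl) = tan(167°) = -0.231
Z_in = Z_0·(Z_L + jZ_0·tanβl)/(Z_0 + jZ_L·tanβl)
     = 119·(67.9 − j27.5)/(119 − j15.7)

Z_in ≈ 70.3 − j18.2 Ω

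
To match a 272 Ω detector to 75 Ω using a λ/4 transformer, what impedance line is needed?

Z_qwt ≈ 143 Ω

Z_qwt = √(Z_0·R_L) = √(75 × 272) = √20400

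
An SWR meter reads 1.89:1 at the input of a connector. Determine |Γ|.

|Γ| = (S − 1)/(S + 1) = (1.89 − 1)/(1.89 + 1) = 0.89/2.89

|Γ| ≈ 0.308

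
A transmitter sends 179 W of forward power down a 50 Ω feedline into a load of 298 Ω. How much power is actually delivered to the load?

Γ = (298 − 50)/(298 + 50) = 0.713
|Γ|² = 0.508
P_refl = |Γ|²·P_inc = 90.9 W, P_del = (1 − |Γ|²)·P_inc = 88.1 W

P_delivered ≈ 88.1 W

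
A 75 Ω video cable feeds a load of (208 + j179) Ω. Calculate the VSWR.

Γ = (Z_L − Z_0)/(Z_L + Z_0) = (133 + j179)/(283 + j179)
|Γ| = 223/335 = 0.666
VSWR = (1 + |Γ|)/(1 − |Γ|) = 1.67/0.334

VSWR ≈ 4.99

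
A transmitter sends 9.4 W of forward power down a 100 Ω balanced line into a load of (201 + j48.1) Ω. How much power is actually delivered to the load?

P_delivered ≈ 8.13 W

|Γ| = |(101 + j48.1)/(301 + j48.1)| = 0.367
|Γ|² = 0.135
P_refl = |Γ|²·P_inc = 1.27 W, P_del = (1 − |Γ|²)·P_inc = 8.13 W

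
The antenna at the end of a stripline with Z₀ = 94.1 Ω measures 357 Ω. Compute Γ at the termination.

Γ = 0.583

Γ = (Z_L − Z_0)/(Z_L + Z_0) = (357 − 94.1)/(357 + 94.1) = 262.9/451.1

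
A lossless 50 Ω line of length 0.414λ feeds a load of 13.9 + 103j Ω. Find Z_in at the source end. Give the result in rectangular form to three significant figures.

Z_in ≈ 3.76 + j32.9 Ω

βl = 2π × 0.414 = 149°
tan(βl) = tan(149°) = -0.6
Z_in = Z_0·(Z_L + jZ_0·tanβl)/(Z_0 + jZ_L·tanβl)
     = 50·(13.9 + j73)/(112 − j8.34)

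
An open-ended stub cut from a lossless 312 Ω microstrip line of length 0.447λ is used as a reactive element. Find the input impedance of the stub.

βl = 2π × 0.447 = 161°
tan(βl) = -0.346
For an open-ended stub, Z_in = −jZ_0·cot(βl) = −jZ_0/tan(βl)

Z_in ≈ +j902 Ω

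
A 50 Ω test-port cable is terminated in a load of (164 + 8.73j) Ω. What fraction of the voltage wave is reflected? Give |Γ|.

Γ = (Z_L − Z_0)/(Z_L + Z_0) = (114 + j8.73)/(214 + j8.73)
|Γ| = 114/214

|Γ| ≈ 0.534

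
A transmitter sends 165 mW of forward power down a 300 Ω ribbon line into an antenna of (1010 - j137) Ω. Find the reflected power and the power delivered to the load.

P_reflected ≈ 49.7 mW; P_delivered ≈ 115 mW

|Γ| = |(710 − j137)/(1310 − j137)| = 0.549
|Γ|² = 0.301
P_refl = |Γ|²·P_inc = 49.7 mW, P_del = (1 − |Γ|²)·P_inc = 115 mW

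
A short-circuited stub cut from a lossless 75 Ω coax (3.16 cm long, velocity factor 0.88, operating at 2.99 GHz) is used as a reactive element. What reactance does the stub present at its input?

λ = v/f = 0.88·c / 2.99 GHz = 0.0883 m
βl = 2π·l/λ = 2π × 0.358 = 129°
tan(βl) = -1.24
For a short-circuited stub, Z_in = jZ_0·tan(βl)

X_in ≈ -93.1 Ω (capacitive)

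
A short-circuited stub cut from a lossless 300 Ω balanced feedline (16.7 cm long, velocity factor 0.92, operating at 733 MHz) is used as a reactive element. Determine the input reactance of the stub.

X_in ≈ -111 Ω (capacitive)

λ = v/f = 0.92·c / 733 MHz = 0.377 m
βl = 2π·l/λ = 2π × 0.444 = 160°
tan(βl) = -0.371
For a short-circuited stub, Z_in = jZ_0·tan(βl)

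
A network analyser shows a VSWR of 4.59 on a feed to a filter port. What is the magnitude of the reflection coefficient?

|Γ| ≈ 0.642

|Γ| = (S − 1)/(S + 1) = (4.59 − 1)/(4.59 + 1) = 3.59/5.59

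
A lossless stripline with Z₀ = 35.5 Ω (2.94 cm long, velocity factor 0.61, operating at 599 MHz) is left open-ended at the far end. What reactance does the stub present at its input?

λ = v/f = 0.61·c / 599 MHz = 0.306 m
βl = 2π·l/λ = 2π × 0.0962 = 34.6°
tan(βl) = 0.691
For an open-ended stub, Z_in = −jZ_0·cot(βl) = −jZ_0/tan(βl)

X_in ≈ -51.4 Ω (capacitive)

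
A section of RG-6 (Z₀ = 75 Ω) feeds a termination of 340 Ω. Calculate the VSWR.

For a purely resistive load, VSWR = R_L/Z_0 or Z_0/R_L (whichever > 1) = 340/75

VSWR ≈ 4.53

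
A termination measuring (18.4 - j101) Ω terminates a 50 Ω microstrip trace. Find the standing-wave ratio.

VSWR ≈ 14.1

Γ = (Z_L − Z_0)/(Z_L + Z_0) = (-31.6 − j101)/(68.4 − j101)
|Γ| = 106/122 = 0.868
VSWR = (1 + |Γ|)/(1 − |Γ|) = 1.87/0.132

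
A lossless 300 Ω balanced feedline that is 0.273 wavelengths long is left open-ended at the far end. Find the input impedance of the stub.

βl = 2π × 0.273 = 98.3°
tan(βl) = -6.87
For an open-ended stub, Z_in = −jZ_0·cot(βl) = −jZ_0/tan(βl)

Z_in ≈ +j43.7 Ω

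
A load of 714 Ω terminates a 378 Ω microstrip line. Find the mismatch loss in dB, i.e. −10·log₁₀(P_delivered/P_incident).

mismatch loss ≈ 0.432 dB

Γ = (714 − 378)/(714 + 378) = 0.308
|Γ|² = 0.0947, so P_del/P_inc = 1 − |Γ|² = 0.905
ML = −10·log₁₀(1 − |Γ|²)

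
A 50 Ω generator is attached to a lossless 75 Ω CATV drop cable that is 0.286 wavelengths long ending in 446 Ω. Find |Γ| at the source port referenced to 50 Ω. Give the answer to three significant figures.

|Γ| ≈ 0.617

βl = 2π × 0.286 = 103°
tan(βl) = -4.35
Z_in = Z_0·(Z_L + jZ_0·tanβl)/(Z_0 + jZ_L·tanβl) = 13.3 + j16.7 Ω
Γ_s = (Z_in − Z_s)/(Z_in + Z_s) = (-36.7 + j16.7)/(63.3 + j16.7), |Γ_s| = 0.617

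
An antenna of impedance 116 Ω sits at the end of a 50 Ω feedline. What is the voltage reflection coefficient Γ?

Γ = 0.398

Γ = (Z_L − Z_0)/(Z_L + Z_0) = (116 − 50)/(116 + 50) = 66/166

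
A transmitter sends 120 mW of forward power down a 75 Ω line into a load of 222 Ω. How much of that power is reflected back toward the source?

P_reflected ≈ 29.4 mW

Γ = (222 − 75)/(222 + 75) = 0.495
|Γ|² = 0.245
P_refl = |Γ|²·P_inc = 29.4 mW, P_del = (1 − |Γ|²)·P_inc = 90.6 mW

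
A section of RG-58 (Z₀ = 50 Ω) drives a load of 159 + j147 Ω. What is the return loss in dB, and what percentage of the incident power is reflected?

RL ≈ 2.9 dB; 51.3% of incident power reflected

Γ = (109 + j147)/(209 + j147), |Γ| = 0.716
RL = −20·log₁₀(0.716) = 2.9 dB
P_refl/P_inc = |Γ|² = 0.513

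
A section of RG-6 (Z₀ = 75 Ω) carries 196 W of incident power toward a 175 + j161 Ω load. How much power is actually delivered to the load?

P_delivered ≈ 116 W

|Γ| = |(100 + j161)/(250 + j161)| = 0.637
|Γ|² = 0.406
P_refl = |Γ|²·P_inc = 79.6 W, P_del = (1 − |Γ|²)·P_inc = 116 W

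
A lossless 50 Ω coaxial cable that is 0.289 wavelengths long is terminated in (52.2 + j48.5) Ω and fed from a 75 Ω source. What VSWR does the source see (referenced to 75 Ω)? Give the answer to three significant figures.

VSWR ≈ 3.59

βl = 2π × 0.289 = 104°
tan(βl) = -4
Z_in = Z_0·(Z_L + jZ_0·tanβl)/(Z_0 + jZ_L·tanβl) = 21.5 − j12.6 Ω
Γ_s = (Z_in − Z_s)/(Z_in + Z_s) = (-53.5 − j12.6)/(96.5 − j12.6), |Γ_s| = 0.565
VSWR = (1 + |Γ_s|)/(1 − |Γ_s|)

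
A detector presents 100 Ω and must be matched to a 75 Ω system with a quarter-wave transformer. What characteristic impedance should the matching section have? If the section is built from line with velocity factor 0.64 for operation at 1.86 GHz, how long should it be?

Z_qwt = √(Z_0·R_L) = √(75 × 100) = √7500
λ = 0.64·c/f = 0.103 m, so l = λ/4 = 0.0258 m

Z_qwt ≈ 86.6 Ω; length ≈ 2.58 cm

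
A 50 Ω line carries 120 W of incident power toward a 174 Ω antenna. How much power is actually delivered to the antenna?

P_delivered ≈ 83.2 W

Γ = (174 − 50)/(174 + 50) = 0.554
|Γ|² = 0.306
P_refl = |Γ|²·P_inc = 36.8 W, P_del = (1 − |Γ|²)·P_inc = 83.2 W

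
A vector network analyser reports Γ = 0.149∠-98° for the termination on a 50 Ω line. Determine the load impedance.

Z_L = Z_0·(1 + Γ)/(1 − Γ) = 50·(0.979 − j0.148)/(1.02 + j0.148)

Z_L ≈ 46 − j13.9 Ω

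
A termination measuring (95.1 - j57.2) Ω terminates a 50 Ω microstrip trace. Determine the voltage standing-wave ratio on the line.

VSWR ≈ 2.75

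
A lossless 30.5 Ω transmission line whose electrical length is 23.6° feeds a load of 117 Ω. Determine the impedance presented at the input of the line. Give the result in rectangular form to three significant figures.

tan(βl) = tan(23.6°) = 0.437
Z_in = Z_0·(Z_L + jZ_0·tanβl)/(Z_0 + jZ_L·tanβl)
     = 30.5·(117 + j13.3)/(30.5 + j51.1)

Z_in ≈ 36.6 − j48 Ω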